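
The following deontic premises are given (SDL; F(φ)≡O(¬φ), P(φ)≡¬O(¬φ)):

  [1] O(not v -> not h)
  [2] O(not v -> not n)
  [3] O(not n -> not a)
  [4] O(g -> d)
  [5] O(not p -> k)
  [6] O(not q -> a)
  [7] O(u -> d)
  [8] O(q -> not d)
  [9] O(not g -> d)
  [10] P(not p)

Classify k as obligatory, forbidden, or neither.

Neither

Premise 5 is O(not p -> k), but O(not p) is not derivable from the premises (the permission P(not p) asserts only not O(p), not O(not p)), so it does not yield O(k).
No premise or chain of K-axiom applications forces O(k), and none forces O(not k). So k is neither obligatory nor forbidden under these norms.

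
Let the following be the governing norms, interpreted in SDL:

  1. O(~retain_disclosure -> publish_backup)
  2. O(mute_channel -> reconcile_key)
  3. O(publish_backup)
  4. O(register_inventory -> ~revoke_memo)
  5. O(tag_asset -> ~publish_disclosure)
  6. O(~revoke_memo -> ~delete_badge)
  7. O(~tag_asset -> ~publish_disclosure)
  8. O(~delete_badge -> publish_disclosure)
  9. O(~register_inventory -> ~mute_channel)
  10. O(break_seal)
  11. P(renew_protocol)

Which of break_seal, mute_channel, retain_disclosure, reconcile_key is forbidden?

Premises 5 and 7 are O(tag_asset -> ~publish_disclosure) and O(~tag_asset -> ~publish_disclosure); every ideal world satisfies tag_asset or ~tag_asset, so in either case ~publish_disclosure holds — hence O(~publish_disclosure).
Premise 8 is O(~delete_badge -> publish_disclosure); contrapositively O(~publish_disclosure -> delete_badge). Since O(~publish_disclosure) holds, K gives O(delete_badge).
Premise 6, O(~revoke_memo -> ~delete_badge), contraposes to O(delete_badge -> revoke_memo); with O(delete_badge) we get O(revoke_memo).
The contrapositive of premise 4 (O(register_inventory -> ~revoke_memo)) is O(revoke_memo -> ~register_inventory), and O(revoke_memo) is already established, so O(~register_inventory).
Premise 9 is O(~register_inventory -> ~mute_channel); since O(~register_inventory), deontic closure gives O(~mute_channel).
So O(~mute_channel) holds, i.e. mute_channel is forbidden. None of the other listed options is forbidden under the premises.

mute_channel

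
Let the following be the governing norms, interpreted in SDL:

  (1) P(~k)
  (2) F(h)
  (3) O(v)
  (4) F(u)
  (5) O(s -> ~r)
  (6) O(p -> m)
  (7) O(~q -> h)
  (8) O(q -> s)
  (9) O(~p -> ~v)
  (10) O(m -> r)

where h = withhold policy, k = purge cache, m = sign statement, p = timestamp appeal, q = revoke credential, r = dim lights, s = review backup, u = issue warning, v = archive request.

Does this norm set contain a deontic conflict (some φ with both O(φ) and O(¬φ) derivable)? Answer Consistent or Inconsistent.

Premise 3 gives O(v).
Premise 9 is O(~p -> ~v); contrapositively O(v -> p). Since O(v) holds, K gives O(p).
With premise 6, O(p -> m), the K-axiom yields O(m).
Premise 10 is O(m -> r); since O(m), deontic closure gives O(r).
Premise 5, O(s -> ~r), contraposes to O(r -> ~s); with O(r) we get O(~s).
The contrapositive of premise 8 (O(q -> s)) is O(~s -> ~q), and O(~s) is already established, so O(~q).
From O(~q) and premise 7, O(~q -> h), we obtain O(h).
Yet premise 2 is F(h), i.e. O(~h).
We now have both O(h) and O(~h) — h is simultaneously obligatory and forbidden, violating the D-axiom.

Inconsistent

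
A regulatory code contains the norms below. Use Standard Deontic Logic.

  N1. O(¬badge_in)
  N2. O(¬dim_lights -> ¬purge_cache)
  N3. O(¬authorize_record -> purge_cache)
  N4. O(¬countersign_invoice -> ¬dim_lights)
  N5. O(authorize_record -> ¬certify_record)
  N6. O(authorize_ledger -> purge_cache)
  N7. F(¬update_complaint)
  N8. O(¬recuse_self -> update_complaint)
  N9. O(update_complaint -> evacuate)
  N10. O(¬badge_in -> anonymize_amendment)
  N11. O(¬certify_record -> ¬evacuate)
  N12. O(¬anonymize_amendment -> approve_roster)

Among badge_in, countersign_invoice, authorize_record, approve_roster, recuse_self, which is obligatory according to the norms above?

F(¬update_complaint) at premise 7 means O(update_complaint).
From O(update_complaint) and premise 9, O(update_complaint -> evacuate), we obtain O(evacuate).
The contrapositive of premise 11 (O(¬certify_record -> ¬evacuate)) is O(evacuate -> certify_record), and O(evacuate) is already established, so O(certify_record).
Premise 5, O(authorize_record -> ¬certify_record), contraposes to O(certify_record -> ¬authorize_record); with O(certify_record) we get O(¬authorize_record).
From O(¬authorize_record) and premise 3, O(¬authorize_record -> purge_cache), we obtain O(purge_cache).
The contrapositive of premise 2 (O(¬dim_lights -> ¬purge_cache)) is O(purge_cache -> dim_lights), and O(purge_cache) is already established, so O(dim_lights).
Premise 4, O(¬countersign_invoice -> ¬dim_lights), contraposes to O(dim_lights -> countersign_invoice); with O(dim_lights) we get O(countersign_invoice).
So O(countersign_invoice) holds — countersign_invoice is obligatory. None of the other listed options is made obligatory by any chain of premises.

countersign_invoice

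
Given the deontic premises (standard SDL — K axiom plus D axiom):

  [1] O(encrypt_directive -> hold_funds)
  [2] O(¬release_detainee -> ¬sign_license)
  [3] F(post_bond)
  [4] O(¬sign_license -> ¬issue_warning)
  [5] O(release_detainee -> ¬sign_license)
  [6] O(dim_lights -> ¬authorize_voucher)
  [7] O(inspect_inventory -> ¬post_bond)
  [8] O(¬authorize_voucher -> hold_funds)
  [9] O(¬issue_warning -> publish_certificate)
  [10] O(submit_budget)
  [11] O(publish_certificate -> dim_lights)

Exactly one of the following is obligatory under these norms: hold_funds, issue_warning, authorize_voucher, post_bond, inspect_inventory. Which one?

Premises 2 and 5 cover both cases: O(¬release_detainee -> ¬sign_license) and O(release_detainee -> ¬sign_license). Since ¬release_detainee ∨ release_detainee is a tautology, O(¬sign_license) follows.
From O(¬sign_license) and premise 4, O(¬sign_license -> ¬issue_warning), we obtain O(¬issue_warning).
Premise 9 is O(¬issue_warning -> publish_certificate); since O(¬issue_warning), deontic closure gives O(publish_certificate).
From O(publish_certificate) and premise 11, O(publish_certificate -> dim_lights), we obtain O(dim_lights).
With premise 6, O(dim_lights -> ¬authorize_voucher), the K-axiom yields O(¬authorize_voucher).
From O(¬authorize_voucher) and premise 8, O(¬authorize_voucher -> hold_funds), we obtain O(hold_funds).
So O(hold_funds) holds — hold_funds is obligatory. None of the other listed options is made obligatory by any chain of premises.

hold_funds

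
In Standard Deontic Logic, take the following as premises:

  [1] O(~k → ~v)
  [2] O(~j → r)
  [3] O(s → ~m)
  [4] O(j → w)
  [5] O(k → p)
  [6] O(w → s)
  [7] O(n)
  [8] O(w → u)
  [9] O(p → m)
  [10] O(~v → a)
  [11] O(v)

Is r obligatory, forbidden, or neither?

Premise 11 gives O(v).
The contrapositive of premise 1 (O(~k → ~v)) is O(v → k), and O(v) is already established, so O(k).
Applying K to premise 5 (O(k → p)) and O(k) yields O(p).
Applying K to premise 9 (O(p → m)) and O(p) yields O(m).
The contrapositive of premise 3 (O(s → ~m)) is O(m → ~s), and O(m) is already established, so O(~s).
The contrapositive of premise 6 (O(w → s)) is O(~s → ~w), and O(~s) is already established, so O(~w).
The contrapositive of premise 4 (O(j → w)) is O(~w → ~j), and O(~w) is already established, so O(~j).
Premise 2 is O(~j → r); since O(~j), deontic closure gives O(r).
Premises 7, 8, 10 do not contribute to this derivation.
Hence r is obligatory.

Obligatory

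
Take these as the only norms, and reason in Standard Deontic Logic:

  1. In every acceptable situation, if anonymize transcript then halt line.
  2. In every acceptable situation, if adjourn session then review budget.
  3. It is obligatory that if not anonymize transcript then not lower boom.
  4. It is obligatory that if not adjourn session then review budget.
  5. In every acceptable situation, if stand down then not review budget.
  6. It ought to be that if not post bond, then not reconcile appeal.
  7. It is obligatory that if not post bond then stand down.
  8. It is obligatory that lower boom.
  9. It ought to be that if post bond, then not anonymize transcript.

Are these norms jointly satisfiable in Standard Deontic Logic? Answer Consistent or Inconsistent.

Inconsistent

Premises 4 and 2 are O(¬adjourn_session → review_budget) and O(adjourn_session → review_budget); every ideal world satisfies ¬adjourn_session or adjourn_session, so in either case review_budget holds — hence O(review_budget).
Premise 5 is O(stand_down → ¬review_budget); contrapositively O(review_budget → ¬stand_down). Since O(review_budget) holds, K gives O(¬stand_down).
Premise 7 is O(¬post_bond → stand_down); contrapositively O(¬stand_down → post_bond). Since O(¬stand_down) holds, K gives O(post_bond).
With premise 9, O(post_bond → ¬anonymize_transcript), the K-axiom yields O(¬anonymize_transcript).
With premise 3, O(¬anonymize_transcript → ¬lower_boom), the K-axiom yields O(¬lower_boom).
But premise 8 directly asserts O(lower_boom).
We now have both O(¬lower_boom) and O(lower_boom) — lower_boom is simultaneously obligatory and forbidden, violating the D-axiom.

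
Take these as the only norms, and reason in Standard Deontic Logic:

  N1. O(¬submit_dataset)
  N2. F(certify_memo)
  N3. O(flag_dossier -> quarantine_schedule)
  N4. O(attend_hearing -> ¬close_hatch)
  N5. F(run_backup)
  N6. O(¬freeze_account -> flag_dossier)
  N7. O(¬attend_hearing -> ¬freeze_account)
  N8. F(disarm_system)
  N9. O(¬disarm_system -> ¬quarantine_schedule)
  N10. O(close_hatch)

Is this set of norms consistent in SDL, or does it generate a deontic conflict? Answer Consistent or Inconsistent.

Premise 8, F(disarm_system), is equivalent to O(¬disarm_system).
With premise 9, O(¬disarm_system -> ¬quarantine_schedule), the K-axiom yields O(¬quarantine_schedule).
Premise 3, O(flag_dossier -> quarantine_schedule), contraposes to O(¬quarantine_schedule -> ¬flag_dossier); with O(¬quarantine_schedule) we get O(¬flag_dossier).
Premise 6, O(¬freeze_account -> flag_dossier), contraposes to O(¬flag_dossier -> freeze_account); with O(¬flag_dossier) we get O(freeze_account).
Premise 7, O(¬attend_hearing -> ¬freeze_account), contraposes to O(freeze_account -> attend_hearing); with O(freeze_account) we get O(attend_hearing).
Applying K to premise 4 (O(attend_hearing -> ¬close_hatch)) and O(attend_hearing) yields O(¬close_hatch).
But premise 10 directly asserts O(close_hatch).
We now have both O(¬close_hatch) and O(close_hatch) — close_hatch is simultaneously obligatory and forbidden, violating the D-axiom.

Inconsistent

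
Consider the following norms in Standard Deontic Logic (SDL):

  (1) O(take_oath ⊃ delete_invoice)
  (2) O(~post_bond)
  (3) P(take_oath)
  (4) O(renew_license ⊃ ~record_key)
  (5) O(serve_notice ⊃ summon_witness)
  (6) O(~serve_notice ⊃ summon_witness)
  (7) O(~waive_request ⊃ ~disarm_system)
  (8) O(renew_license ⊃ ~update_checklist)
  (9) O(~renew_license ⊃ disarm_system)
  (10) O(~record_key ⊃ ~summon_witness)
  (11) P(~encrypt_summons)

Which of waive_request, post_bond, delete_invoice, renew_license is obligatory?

waive_request

Premises 5 and 6 are O(serve_notice ⊃ summon_witness) and O(~serve_notice ⊃ summon_witness); every ideal world satisfies serve_notice or ~serve_notice, so in either case summon_witness holds — hence O(summon_witness).
The contrapositive of premise 10 (O(~record_key ⊃ ~summon_witness)) is O(summon_witness ⊃ record_key), and O(summon_witness) is already established, so O(record_key).
The contrapositive of premise 4 (O(renew_license ⊃ ~record_key)) is O(record_key ⊃ ~renew_license), and O(record_key) is already established, so O(~renew_license).
With premise 9, O(~renew_license ⊃ disarm_system), the K-axiom yields O(disarm_system).
The contrapositive of premise 7 (O(~waive_request ⊃ ~disarm_system)) is O(disarm_system ⊃ waive_request), and O(disarm_system) is already established, so O(waive_request).
So O(waive_request) holds — waive_request is obligatory. None of the other listed options is made obligatory by any chain of premises.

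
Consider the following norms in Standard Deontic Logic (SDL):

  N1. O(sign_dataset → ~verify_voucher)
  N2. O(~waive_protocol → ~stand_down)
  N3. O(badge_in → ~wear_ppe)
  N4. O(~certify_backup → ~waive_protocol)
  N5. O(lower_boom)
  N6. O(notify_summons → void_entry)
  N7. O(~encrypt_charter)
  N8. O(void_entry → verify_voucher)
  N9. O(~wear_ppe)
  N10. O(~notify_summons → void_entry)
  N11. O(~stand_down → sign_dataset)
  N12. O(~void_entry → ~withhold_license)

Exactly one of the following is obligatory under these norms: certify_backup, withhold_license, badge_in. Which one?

Premises 6 and 10 are O(notify_summons → void_entry) and O(~notify_summons → void_entry); every ideal world satisfies notify_summons or ~notify_summons, so in either case void_entry holds — hence O(void_entry).
With premise 8, O(void_entry → verify_voucher), the K-axiom yields O(verify_voucher).
The contrapositive of premise 1 (O(sign_dataset → ~verify_voucher)) is O(verify_voucher → ~sign_dataset), and O(verify_voucher) is already established, so O(~sign_dataset).
The contrapositive of premise 11 (O(~stand_down → sign_dataset)) is O(~sign_dataset → stand_down), and O(~sign_dataset) is already established, so O(stand_down).
The contrapositive of premise 2 (O(~waive_protocol → ~stand_down)) is O(stand_down → waive_protocol), and O(stand_down) is already established, so O(waive_protocol).
Premise 4, O(~certify_backup → ~waive_protocol), contraposes to O(waive_protocol → certify_backup); with O(waive_protocol) we get O(certify_backup).
So O(certify_backup) holds — certify_backup is obligatory. None of the other listed options is made obligatory by any chain of premises.

certify_backup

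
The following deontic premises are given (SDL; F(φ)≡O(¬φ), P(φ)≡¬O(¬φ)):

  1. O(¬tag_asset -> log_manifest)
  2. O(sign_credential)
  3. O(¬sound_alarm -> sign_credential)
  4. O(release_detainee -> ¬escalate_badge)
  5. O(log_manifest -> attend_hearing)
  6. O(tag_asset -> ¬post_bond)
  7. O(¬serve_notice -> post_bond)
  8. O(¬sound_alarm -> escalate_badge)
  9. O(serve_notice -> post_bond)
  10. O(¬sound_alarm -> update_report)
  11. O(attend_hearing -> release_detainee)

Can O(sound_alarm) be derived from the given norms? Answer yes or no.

Yes

Premises 7 and 9 cover both cases: O(¬serve_notice -> post_bond) and O(serve_notice -> post_bond). Since ¬serve_notice ∨ serve_notice is a tautology, O(post_bond) follows.
Premise 6, O(tag_asset -> ¬post_bond), contraposes to O(post_bond -> ¬tag_asset); with O(post_bond) we get O(¬tag_asset).
Applying K to premise 1 (O(¬tag_asset -> log_manifest)) and O(¬tag_asset) yields O(log_manifest).
Premise 5 is O(log_manifest -> attend_hearing); since O(log_manifest), deontic closure gives O(attend_hearing).
With premise 11, O(attend_hearing -> release_detainee), the K-axiom yields O(release_detainee).
With premise 4, O(release_detainee -> ¬escalate_badge), the K-axiom yields O(¬escalate_badge).
Premise 8 is O(¬sound_alarm -> escalate_badge); contrapositively O(¬escalate_badge -> sound_alarm). Since O(¬escalate_badge) holds, K gives O(sound_alarm).
Premises 2, 3, 10 do not contribute to this derivation.
So O(sound_alarm) follows.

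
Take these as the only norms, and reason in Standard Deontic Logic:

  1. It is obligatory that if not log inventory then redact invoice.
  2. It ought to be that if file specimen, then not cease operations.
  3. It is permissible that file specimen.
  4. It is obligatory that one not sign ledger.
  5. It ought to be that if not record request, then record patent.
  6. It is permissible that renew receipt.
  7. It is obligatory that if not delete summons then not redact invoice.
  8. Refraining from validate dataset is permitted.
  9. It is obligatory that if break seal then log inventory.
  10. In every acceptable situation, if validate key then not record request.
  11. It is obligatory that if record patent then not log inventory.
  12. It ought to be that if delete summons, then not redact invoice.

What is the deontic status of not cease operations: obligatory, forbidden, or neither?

Premise 2 is O(file_specimen → ¬cease_operations), but O(file_specimen) is not derivable from the premises (the permission P(file_specimen) asserts only ¬O(¬file_specimen), not O(file_specimen)), so it does not yield O(¬cease_operations).
No premise or chain of K-axiom applications forces O(¬cease_operations), and none forces O(cease_operations). So ¬cease_operations is neither obligatory nor forbidden under these norms.

Neither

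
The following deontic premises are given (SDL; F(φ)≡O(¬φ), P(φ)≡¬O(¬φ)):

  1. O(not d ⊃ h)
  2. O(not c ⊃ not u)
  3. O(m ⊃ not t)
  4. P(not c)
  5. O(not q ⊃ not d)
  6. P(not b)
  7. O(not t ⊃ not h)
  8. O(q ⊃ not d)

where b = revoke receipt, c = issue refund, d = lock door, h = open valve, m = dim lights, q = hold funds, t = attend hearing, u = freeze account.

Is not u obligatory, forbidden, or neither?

Premise 2 is O(not c ⊃ not u), but O(not c) is not derivable from the premises (the permission P(not c) asserts only not O(c), not O(not c)), so it does not yield O(not u).
No premise or chain of K-axiom applications forces O(not u), and none forces O(u). So not u is neither obligatory nor forbidden under these norms.

Neither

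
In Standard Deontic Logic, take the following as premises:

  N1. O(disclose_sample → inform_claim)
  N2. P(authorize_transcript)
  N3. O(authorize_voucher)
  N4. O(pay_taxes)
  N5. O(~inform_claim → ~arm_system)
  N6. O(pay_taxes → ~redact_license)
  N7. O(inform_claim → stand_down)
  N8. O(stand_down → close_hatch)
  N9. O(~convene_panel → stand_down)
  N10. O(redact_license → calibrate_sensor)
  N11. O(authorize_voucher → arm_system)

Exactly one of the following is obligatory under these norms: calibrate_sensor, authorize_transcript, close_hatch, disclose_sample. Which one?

Premise 3 gives O(authorize_voucher).
Premise 11 is O(authorize_voucher → arm_system); since O(authorize_voucher), deontic closure gives O(arm_system).
The contrapositive of premise 5 (O(~inform_claim → ~arm_system)) is O(arm_system → inform_claim), and O(arm_system) is already established, so O(inform_claim).
Applying K to premise 7 (O(inform_claim → stand_down)) and O(inform_claim) yields O(stand_down).
With premise 8, O(stand_down → close_hatch), the K-axiom yields O(close_hatch).
So O(close_hatch) holds — close_hatch is obligatory. None of the other listed options is made obligatory by any chain of premises.

close_hatch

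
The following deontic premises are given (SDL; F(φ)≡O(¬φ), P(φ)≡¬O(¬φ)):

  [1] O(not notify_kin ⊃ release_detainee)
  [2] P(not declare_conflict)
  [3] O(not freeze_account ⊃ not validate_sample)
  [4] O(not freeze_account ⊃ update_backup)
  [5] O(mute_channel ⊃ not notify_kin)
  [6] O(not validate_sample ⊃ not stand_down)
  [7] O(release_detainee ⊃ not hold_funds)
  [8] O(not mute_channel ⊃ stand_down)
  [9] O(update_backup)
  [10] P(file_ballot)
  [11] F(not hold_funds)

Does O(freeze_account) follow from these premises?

Yes

Premise 11, F(not hold_funds), is equivalent to O(hold_funds).
Premise 7, O(release_detainee ⊃ not hold_funds), contraposes to O(hold_funds ⊃ not release_detainee); with O(hold_funds) we get O(not release_detainee).
The contrapositive of premise 1 (O(not notify_kin ⊃ release_detainee)) is O(not release_detainee ⊃ notify_kin), and O(not release_detainee) is already established, so O(notify_kin).
Premise 5 is O(mute_channel ⊃ not notify_kin); contrapositively O(notify_kin ⊃ not mute_channel). Since O(notify_kin) holds, K gives O(not mute_channel).
From O(not mute_channel) and premise 8, O(not mute_channel ⊃ stand_down), we obtain O(stand_down).
Premise 6 is O(not validate_sample ⊃ not stand_down); contrapositively O(stand_down ⊃ validate_sample). Since O(stand_down) holds, K gives O(validate_sample).
Premise 3 is O(not freeze_account ⊃ not validate_sample); contrapositively O(validate_sample ⊃ freeze_account). Since O(validate_sample) holds, K gives O(freeze_account).
Premises 2, 4, 9, 10 do not contribute to this derivation.
So O(freeze_account) follows.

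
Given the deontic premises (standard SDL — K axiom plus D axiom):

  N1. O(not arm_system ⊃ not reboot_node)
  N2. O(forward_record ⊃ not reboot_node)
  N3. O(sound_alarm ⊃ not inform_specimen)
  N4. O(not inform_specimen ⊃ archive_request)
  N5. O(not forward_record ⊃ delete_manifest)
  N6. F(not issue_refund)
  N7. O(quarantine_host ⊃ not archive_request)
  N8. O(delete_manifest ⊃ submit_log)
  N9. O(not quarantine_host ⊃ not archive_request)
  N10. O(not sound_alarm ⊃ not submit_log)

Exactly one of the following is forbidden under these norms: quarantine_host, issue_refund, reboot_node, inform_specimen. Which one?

reboot_node

Premises 7 and 9 are O(quarantine_host ⊃ not archive_request) and O(not quarantine_host ⊃ not archive_request); every ideal world satisfies quarantine_host or not quarantine_host, so in either case not archive_request holds — hence O(not archive_request).
Premise 4, O(not inform_specimen ⊃ archive_request), contraposes to O(not archive_request ⊃ inform_specimen); with O(not archive_request) we get O(inform_specimen).
The contrapositive of premise 3 (O(sound_alarm ⊃ not inform_specimen)) is O(inform_specimen ⊃ not sound_alarm), and O(inform_specimen) is already established, so O(not sound_alarm).
Premise 10 is O(not sound_alarm ⊃ not submit_log); since O(not sound_alarm), deontic closure gives O(not submit_log).
Premise 8 is O(delete_manifest ⊃ submit_log); contrapositively O(not submit_log ⊃ not delete_manifest). Since O(not submit_log) holds, K gives O(not delete_manifest).
Premise 5 is O(not forward_record ⊃ delete_manifest); contrapositively O(not delete_manifest ⊃ forward_record). Since O(not delete_manifest) holds, K gives O(forward_record).
Premise 2 is O(forward_record ⊃ not reboot_node); since O(forward_record), deontic closure gives O(not reboot_node).
So O(not reboot_node) holds, i.e. reboot_node is forbidden. None of the other listed options is forbidden under the premises.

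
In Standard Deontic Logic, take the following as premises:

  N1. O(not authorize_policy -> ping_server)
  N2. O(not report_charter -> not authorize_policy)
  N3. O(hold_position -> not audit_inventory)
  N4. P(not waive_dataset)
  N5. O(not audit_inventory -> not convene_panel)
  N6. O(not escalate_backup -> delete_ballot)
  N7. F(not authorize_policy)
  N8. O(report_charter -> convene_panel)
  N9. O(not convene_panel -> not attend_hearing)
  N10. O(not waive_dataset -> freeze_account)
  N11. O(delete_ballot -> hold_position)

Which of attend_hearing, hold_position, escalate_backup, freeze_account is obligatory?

Premise 7 is F(not authorize_policy), i.e. O(authorize_policy).
Premise 2, O(not report_charter -> not authorize_policy), contraposes to O(authorize_policy -> report_charter); with O(authorize_policy) we get O(report_charter).
From O(report_charter) and premise 8, O(report_charter -> convene_panel), we obtain O(convene_panel).
Premise 5 is O(not audit_inventory -> not convene_panel); contrapositively O(convene_panel -> audit_inventory). Since O(convene_panel) holds, K gives O(audit_inventory).
Premise 3, O(hold_position -> not audit_inventory), contraposes to O(audit_inventory -> not hold_position); with O(audit_inventory) we get O(not hold_position).
The contrapositive of premise 11 (O(delete_ballot -> hold_position)) is O(not hold_position -> not delete_ballot), and O(not hold_position) is already established, so O(not delete_ballot).
The contrapositive of premise 6 (O(not escalate_backup -> delete_ballot)) is O(not delete_ballot -> escalate_backup), and O(not delete_ballot) is already established, so O(escalate_backup).
So O(escalate_backup) holds — escalate_backup is obligatory. None of the other listed options is made obligatory by any chain of premises.

escalate_backup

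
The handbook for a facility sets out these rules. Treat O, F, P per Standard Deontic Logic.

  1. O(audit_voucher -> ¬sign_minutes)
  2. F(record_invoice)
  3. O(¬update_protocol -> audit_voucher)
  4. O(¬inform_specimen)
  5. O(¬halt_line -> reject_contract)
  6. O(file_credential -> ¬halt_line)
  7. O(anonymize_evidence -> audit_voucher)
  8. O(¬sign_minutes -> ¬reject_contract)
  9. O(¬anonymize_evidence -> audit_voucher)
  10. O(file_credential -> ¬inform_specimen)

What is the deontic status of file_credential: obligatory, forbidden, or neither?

By case analysis on ¬anonymize_evidence: premise 9 gives O(¬anonymize_evidence -> audit_voucher) and premise 7 gives O(anonymize_evidence -> audit_voucher), so O(audit_voucher) either way.
Premise 1 is O(audit_voucher -> ¬sign_minutes); since O(audit_voucher), deontic closure gives O(¬sign_minutes).
Premise 8 is O(¬sign_minutes -> ¬reject_contract); since O(¬sign_minutes), deontic closure gives O(¬reject_contract).
Premise 5, O(¬halt_line -> reject_contract), contraposes to O(¬reject_contract -> halt_line); with O(¬reject_contract) we get O(halt_line).
Premise 6, O(file_credential -> ¬halt_line), contraposes to O(halt_line -> ¬file_credential); with O(halt_line) we get O(¬file_credential).
Premises 2, 3, 4, 10 do not contribute to this derivation.
Thus O(¬file_credential), which is F(file_credential): file_credential is forbidden.

Forbidden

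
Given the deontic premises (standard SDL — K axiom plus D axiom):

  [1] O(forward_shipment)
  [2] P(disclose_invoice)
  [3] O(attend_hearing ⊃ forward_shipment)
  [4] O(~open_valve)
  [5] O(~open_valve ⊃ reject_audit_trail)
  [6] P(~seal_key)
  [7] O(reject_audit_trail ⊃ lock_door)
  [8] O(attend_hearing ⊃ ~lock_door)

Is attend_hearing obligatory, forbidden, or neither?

From premise 4 we have O(~open_valve).
Applying K to premise 5 (O(~open_valve ⊃ reject_audit_trail)) and O(~open_valve) yields O(reject_audit_trail).
From O(reject_audit_trail) and premise 7, O(reject_audit_trail ⊃ lock_door), we obtain O(lock_door).
The contrapositive of premise 8 (O(attend_hearing ⊃ ~lock_door)) is O(lock_door ⊃ ~attend_hearing), and O(lock_door) is already established, so O(~attend_hearing).
Premises 1, 2, 3, 6 do not contribute to this derivation.
Thus O(~attend_hearing), which is F(attend_hearing): attend_hearing is forbidden.

Forbidden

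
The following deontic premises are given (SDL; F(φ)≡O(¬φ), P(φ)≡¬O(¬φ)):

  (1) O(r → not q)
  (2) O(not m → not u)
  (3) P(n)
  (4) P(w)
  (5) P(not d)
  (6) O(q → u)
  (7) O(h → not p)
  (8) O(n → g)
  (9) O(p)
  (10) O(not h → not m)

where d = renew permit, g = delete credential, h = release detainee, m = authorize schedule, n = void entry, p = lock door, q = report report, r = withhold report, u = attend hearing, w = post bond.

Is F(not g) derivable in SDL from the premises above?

Premise 8 is O(n → g), but O(n) is not derivable from the premises (the permission P(n) asserts only not O(not n), not O(n)), so it does not yield O(g).
No other premise forces O(g). An ideal world satisfying every premise can still have not g true, so F(not g) is not derivable.

No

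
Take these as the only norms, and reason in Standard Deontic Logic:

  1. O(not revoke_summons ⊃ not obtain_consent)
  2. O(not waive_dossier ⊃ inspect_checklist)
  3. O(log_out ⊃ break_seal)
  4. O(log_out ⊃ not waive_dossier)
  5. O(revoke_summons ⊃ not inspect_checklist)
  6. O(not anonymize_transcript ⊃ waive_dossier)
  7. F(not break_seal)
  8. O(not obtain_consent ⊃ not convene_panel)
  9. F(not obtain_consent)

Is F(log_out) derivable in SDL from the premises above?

F(not obtain_consent) at premise 9 means O(obtain_consent).
Premise 1 is O(not revoke_summons ⊃ not obtain_consent); contrapositively O(obtain_consent ⊃ revoke_summons). Since O(obtain_consent) holds, K gives O(revoke_summons).
With premise 5, O(revoke_summons ⊃ not inspect_checklist), the K-axiom yields O(not inspect_checklist).
The contrapositive of premise 2 (O(not waive_dossier ⊃ inspect_checklist)) is O(not inspect_checklist ⊃ waive_dossier), and O(not inspect_checklist) is already established, so O(waive_dossier).
Premise 4, O(log_out ⊃ not waive_dossier), contraposes to O(waive_dossier ⊃ not log_out); with O(waive_dossier) we get O(not log_out).
Premises 3, 6, 7, 8 do not contribute to this derivation.
So O(not log_out) holds, i.e. F(log_out). The claim follows.

Yes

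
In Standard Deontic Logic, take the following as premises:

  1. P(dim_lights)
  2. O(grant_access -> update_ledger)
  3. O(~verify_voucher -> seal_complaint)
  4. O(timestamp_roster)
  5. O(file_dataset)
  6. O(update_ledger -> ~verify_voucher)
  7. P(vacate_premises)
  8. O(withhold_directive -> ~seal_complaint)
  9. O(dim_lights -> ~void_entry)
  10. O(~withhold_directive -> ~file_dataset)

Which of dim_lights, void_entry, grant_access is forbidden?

Premise 5 states O(file_dataset) outright.
The contrapositive of premise 10 (O(~withhold_directive -> ~file_dataset)) is O(file_dataset -> withhold_directive), and O(file_dataset) is already established, so O(withhold_directive).
From O(withhold_directive) and premise 8, O(withhold_directive -> ~seal_complaint), we obtain O(~seal_complaint).
Premise 3, O(~verify_voucher -> seal_complaint), contraposes to O(~seal_complaint -> verify_voucher); with O(~seal_complaint) we get O(verify_voucher).
Premise 6 is O(update_ledger -> ~verify_voucher); contrapositively O(verify_voucher -> ~update_ledger). Since O(verify_voucher) holds, K gives O(~update_ledger).
Premise 2 is O(grant_access -> update_ledger); contrapositively O(~update_ledger -> ~grant_access). Since O(~update_ledger) holds, K gives O(~grant_access).
So O(~grant_access) holds, i.e. grant_access is forbidden. None of the other listed options is forbidden under the premises.

grant_access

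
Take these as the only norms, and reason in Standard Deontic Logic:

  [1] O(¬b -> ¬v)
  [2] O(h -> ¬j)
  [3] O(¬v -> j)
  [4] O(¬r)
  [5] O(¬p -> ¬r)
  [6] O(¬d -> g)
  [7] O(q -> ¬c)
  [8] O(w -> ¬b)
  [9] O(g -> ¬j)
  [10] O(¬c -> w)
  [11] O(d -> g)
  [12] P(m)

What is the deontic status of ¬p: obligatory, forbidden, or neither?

Premise 5 is O(¬p -> ¬r); even if O(¬r) held, inferring O(¬p) would be affirming the consequent — invalid.
No premise or chain of K-axiom applications forces O(¬p), and none forces O(p). So ¬p is neither obligatory nor forbidden under these norms.

Neither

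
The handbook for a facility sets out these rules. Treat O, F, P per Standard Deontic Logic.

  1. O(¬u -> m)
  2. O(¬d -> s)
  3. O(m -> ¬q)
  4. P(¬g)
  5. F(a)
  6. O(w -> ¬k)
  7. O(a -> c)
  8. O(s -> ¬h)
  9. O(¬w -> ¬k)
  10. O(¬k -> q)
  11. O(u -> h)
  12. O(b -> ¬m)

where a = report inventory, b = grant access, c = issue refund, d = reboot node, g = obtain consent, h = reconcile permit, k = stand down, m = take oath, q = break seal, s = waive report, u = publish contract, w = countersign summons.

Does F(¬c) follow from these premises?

No

Premise 7 is O(a -> c), but O(a) is not derivable from the premises, so it does not yield O(c).
No other premise forces O(c). An ideal world satisfying every premise can still have ¬c true, so F(¬c) is not derivable.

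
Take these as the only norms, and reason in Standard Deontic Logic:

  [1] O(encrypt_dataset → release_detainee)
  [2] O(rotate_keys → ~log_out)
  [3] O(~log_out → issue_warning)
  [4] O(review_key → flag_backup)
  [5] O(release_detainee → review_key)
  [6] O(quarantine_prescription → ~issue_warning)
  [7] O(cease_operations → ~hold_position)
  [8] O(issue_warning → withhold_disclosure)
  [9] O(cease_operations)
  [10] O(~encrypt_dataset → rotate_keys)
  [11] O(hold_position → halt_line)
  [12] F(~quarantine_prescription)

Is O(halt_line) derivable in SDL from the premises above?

Premise 11 is O(hold_position → halt_line), but O(hold_position) is not derivable from the premises, so it does not yield O(halt_line).
No other premise forces O(halt_line). An ideal world satisfying every premise can still have halt_line false, so O(halt_line) is not derivable.

No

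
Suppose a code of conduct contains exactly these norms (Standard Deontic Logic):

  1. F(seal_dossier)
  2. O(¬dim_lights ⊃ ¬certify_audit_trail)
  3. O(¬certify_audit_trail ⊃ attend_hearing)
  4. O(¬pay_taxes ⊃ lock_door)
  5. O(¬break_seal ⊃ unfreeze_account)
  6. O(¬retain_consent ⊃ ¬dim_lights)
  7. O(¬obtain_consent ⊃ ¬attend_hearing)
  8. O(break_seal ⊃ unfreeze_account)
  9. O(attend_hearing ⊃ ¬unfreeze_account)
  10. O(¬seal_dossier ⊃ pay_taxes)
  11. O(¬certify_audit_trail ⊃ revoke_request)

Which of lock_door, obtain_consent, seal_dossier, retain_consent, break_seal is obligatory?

retain_consent

By case analysis on break_seal: premise 8 gives O(break_seal ⊃ unfreeze_account) and premise 5 gives O(¬break_seal ⊃ unfreeze_account), so O(unfreeze_account) either way.
Premise 9, O(attend_hearing ⊃ ¬unfreeze_account), contraposes to O(unfreeze_account ⊃ ¬attend_hearing); with O(unfreeze_account) we get O(¬attend_hearing).
Premise 3 is O(¬certify_audit_trail ⊃ attend_hearing); contrapositively O(¬attend_hearing ⊃ certify_audit_trail). Since O(¬attend_hearing) holds, K gives O(certify_audit_trail).
Premise 2, O(¬dim_lights ⊃ ¬certify_audit_trail), contraposes to O(certify_audit_trail ⊃ dim_lights); with O(certify_audit_trail) we get O(dim_lights).
Premise 6, O(¬retain_consent ⊃ ¬dim_lights), contraposes to O(dim_lights ⊃ retain_consent); with O(dim_lights) we get O(retain_consent).
So O(retain_consent) holds — retain_consent is obligatory. None of the other listed options is made obligatory by any chain of premises.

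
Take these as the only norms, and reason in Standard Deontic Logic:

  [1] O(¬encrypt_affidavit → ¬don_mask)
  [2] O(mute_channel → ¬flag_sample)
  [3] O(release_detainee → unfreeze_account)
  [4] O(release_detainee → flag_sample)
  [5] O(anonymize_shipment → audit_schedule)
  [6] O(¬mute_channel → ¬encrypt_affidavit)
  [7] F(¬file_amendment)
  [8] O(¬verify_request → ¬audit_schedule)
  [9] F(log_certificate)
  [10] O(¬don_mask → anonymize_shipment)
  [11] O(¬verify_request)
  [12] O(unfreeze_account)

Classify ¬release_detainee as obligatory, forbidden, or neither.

From premise 11 we have O(¬verify_request).
With premise 8, O(¬verify_request → ¬audit_schedule), the K-axiom yields O(¬audit_schedule).
Premise 5 is O(anonymize_shipment → audit_schedule); contrapositively O(¬audit_schedule → ¬anonymize_shipment). Since O(¬audit_schedule) holds, K gives O(¬anonymize_shipment).
The contrapositive of premise 10 (O(¬don_mask → anonymize_shipment)) is O(¬anonymize_shipment → don_mask), and O(¬anonymize_shipment) is already established, so O(don_mask).
Premise 1 is O(¬encrypt_affidavit → ¬don_mask); contrapositively O(don_mask → encrypt_affidavit). Since O(don_mask) holds, K gives O(encrypt_affidavit).
The contrapositive of premise 6 (O(¬mute_channel → ¬encrypt_affidavit)) is O(encrypt_affidavit → mute_channel), and O(encrypt_affidavit) is already established, so O(mute_channel).
Premise 2 is O(mute_channel → ¬flag_sample); since O(mute_channel), deontic closure gives O(¬flag_sample).
Premise 4 is O(release_detainee → flag_sample); contrapositively O(¬flag_sample → ¬release_detainee). Since O(¬flag_sample) holds, K gives O(¬release_detainee).
Premises 3, 7, 9, 12 do not contribute to this derivation.
Hence ¬release_detainee is obligatory.

Obligatory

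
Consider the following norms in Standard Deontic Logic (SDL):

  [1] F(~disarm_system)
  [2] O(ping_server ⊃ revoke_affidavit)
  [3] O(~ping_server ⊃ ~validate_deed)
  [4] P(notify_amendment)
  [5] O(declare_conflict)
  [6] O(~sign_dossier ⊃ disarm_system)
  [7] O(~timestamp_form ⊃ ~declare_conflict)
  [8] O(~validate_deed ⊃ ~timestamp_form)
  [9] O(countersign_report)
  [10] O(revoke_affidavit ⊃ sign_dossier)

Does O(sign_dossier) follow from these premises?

Premise 5 states O(declare_conflict) outright.
The contrapositive of premise 7 (O(~timestamp_form ⊃ ~declare_conflict)) is O(declare_conflict ⊃ timestamp_form), and O(declare_conflict) is already established, so O(timestamp_form).
Premise 8, O(~validate_deed ⊃ ~timestamp_form), contraposes to O(timestamp_form ⊃ validate_deed); with O(timestamp_form) we get O(validate_deed).
Premise 3 is O(~ping_server ⊃ ~validate_deed); contrapositively O(validate_deed ⊃ ping_server). Since O(validate_deed) holds, K gives O(ping_server).
With premise 2, O(ping_server ⊃ revoke_affidavit), the K-axiom yields O(revoke_affidavit).
With premise 10, O(revoke_affidavit ⊃ sign_dossier), the K-axiom yields O(sign_dossier).
Premises 1, 4, 6, 9 do not contribute to this derivation.
So O(sign_dossier) follows.

Yes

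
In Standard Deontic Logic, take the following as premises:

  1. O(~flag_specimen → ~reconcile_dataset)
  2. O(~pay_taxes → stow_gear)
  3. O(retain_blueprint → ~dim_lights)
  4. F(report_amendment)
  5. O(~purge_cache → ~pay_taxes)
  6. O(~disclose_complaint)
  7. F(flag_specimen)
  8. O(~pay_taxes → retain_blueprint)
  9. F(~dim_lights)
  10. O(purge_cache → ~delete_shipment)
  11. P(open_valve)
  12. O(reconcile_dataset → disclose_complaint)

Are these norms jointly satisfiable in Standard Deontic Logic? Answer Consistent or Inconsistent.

Consistent

Premise 12 is O(reconcile_dataset → disclose_complaint), but O(reconcile_dataset) is not derivable from the premises, so it does not yield O(disclose_complaint).
So O(disclose_complaint) is not derivable, and the apparent clash with O(~disclose_complaint) does not arise.
A world satisfying every obligation exists (e.g. delete_shipment=false, dim_lights=true, disclose_complaint=false, flag_specimen=false, open_valve=false, pay_taxes=true, purge_cache=true, reconcile_dataset=false, report_amendment=false, retain_blueprint=false, stow_gear=false); no atom is both obligatory and forbidden, so the set is consistent.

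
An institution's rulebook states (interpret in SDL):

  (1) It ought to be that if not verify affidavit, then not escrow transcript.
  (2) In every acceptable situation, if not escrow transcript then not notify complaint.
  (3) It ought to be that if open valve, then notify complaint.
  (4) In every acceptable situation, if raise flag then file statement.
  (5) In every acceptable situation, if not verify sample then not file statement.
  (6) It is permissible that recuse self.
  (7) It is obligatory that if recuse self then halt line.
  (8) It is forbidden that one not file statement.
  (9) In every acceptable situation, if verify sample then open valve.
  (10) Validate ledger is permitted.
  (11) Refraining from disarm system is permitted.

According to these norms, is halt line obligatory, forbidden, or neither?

Premise 7 is O(recuse_self → halt_line), but O(recuse_self) is not derivable from the premises (the permission P(recuse_self) asserts only ¬O(¬recuse_self), not O(recuse_self)), so it does not yield O(halt_line).
No premise or chain of K-axiom applications forces O(halt_line), and none forces O(¬halt_line). So halt_line is neither obligatory nor forbidden under these norms.

Neither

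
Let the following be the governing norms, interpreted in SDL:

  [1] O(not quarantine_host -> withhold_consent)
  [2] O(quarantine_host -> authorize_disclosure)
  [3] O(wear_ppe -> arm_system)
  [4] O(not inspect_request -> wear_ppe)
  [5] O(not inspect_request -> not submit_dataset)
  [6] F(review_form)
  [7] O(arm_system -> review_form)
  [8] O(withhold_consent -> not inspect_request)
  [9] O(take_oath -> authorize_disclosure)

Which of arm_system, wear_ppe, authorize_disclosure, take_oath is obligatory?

authorize_disclosure

Premise 6, F(review_form), is equivalent to O(not review_form).
Premise 7, O(arm_system -> review_form), contraposes to O(not review_form -> not arm_system); with O(not review_form) we get O(not arm_system).
Premise 3, O(wear_ppe -> arm_system), contraposes to O(not arm_system -> not wear_ppe); with O(not arm_system) we get O(not wear_ppe).
Premise 4 is O(not inspect_request -> wear_ppe); contrapositively O(not wear_ppe -> inspect_request). Since O(not wear_ppe) holds, K gives O(inspect_request).
Premise 8, O(withhold_consent -> not inspect_request), contraposes to O(inspect_request -> not withhold_consent); with O(inspect_request) we get O(not withhold_consent).
Premise 1, O(not quarantine_host -> withhold_consent), contraposes to O(not withhold_consent -> quarantine_host); with O(not withhold_consent) we get O(quarantine_host).
From O(quarantine_host) and premise 2, O(quarantine_host -> authorize_disclosure), we obtain O(authorize_disclosure).
So O(authorize_disclosure) holds — authorize_disclosure is obligatory. None of the other listed options is made obligatory by any chain of premises.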